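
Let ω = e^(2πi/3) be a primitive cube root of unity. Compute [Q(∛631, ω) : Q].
[Q(∛631, ω) : Q] = 6

[Q(∛631):Q] = 3 (min poly x^3 - 631, irreducible since 631 is not a perfect cube). [Q(ω):Q] = 2 (min poly x^2 + x + 1). Since Q(∛631) ⊂ R and ω ∉ R, we have ω ∉ Q(∛631), so x^2 + x + 1 remains irreducible over Q(∛631) and [Q(∛631, ω) : Q(∛631)] = 2. By the tower law, [Q(∛631, ω) : Q] = 3 · 2 = 6. (In fact Q(∛631, ω) is the splitting field of x^3 - 631 over Q.)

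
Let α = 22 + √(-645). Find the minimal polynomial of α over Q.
m_α(x) = x^2 - 44x + 1129

From α - 22 = √(-645), squaring gives (α - 22)^2 = -645, i.e. α^2 - 44α + 484 = -645, so α^2 - 44α + 1129 = 0. The discriminant of x^2 - 44x + 1129 is (-44)^2 - 4·(1129) = 1936 - 4516 = -2580, and 4·(-645) is not a perfect square in Q since -645 is squarefree and ≠ 1. Hence x^2 - 44x + 1129 is irreducible over Q and is the minimal polynomial of α.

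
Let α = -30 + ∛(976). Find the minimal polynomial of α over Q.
m_α(x) = x^3 + 90x^2 + 2700x + 26024

Set β = α + 30 = ∛(976), so β^3 = 976. Then (α + 30)^3 - 976 = 0, i.e. α is a root of g(x) = (x + 30)^3 - 976 = x^3 + 90x^2 + 2700x + 26024. Since g(x) = h(x + 30) where h(x) = x^3 - 976, and h is irreducible over Q (because 976 is not a perfect cube, so h has no rational root, and a monic cubic with no rational root is irreducible), g is also irreducible (irreducibility is preserved under the substitution x → x + 30). Hence m_α(x) = x^3 + 90x^2 + 2700x + 26024.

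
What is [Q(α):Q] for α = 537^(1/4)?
[Q(α):Q] = 4

α is a root of x^4 - 537. By Eisenstein's criterion at the prime p = 3 (which divides the constant term 537 but p^2 = 9 does not, since 537 is squarefree), x^4 - 537 is irreducible over Q. Hence [Q(α):Q] = 4.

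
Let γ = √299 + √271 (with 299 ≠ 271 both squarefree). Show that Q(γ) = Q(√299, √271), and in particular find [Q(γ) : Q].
[Q(γ) : Q] = 4 (equivalently, Q(γ) = Q(√299, √271))

Obviously Q(γ) ⊆ Q(√299, √271), and [Q(√299, √271):Q] = 4 (since 299, 271 are distinct squarefree integers > 1 with 81029 not a perfect square). To show equality we compute the minimal polynomial of γ. From γ = √299 + √271: γ^2 = 299 + 2√(81029) + 271 = 570 + 2√(81029), so γ^2 - 570 = 2√(81029); squaring, (γ^2 - 570)^2 = 4·81029, i.e. γ^4 - 1140γ^2 + 324900 - 324116 = 0, i.e. γ^4 - 1140γ^2 + 784 = 0. So γ is a root of x^4 - 1140x^2 + 784. This polynomial is irreducible over Q: it has no rational root (each ±√299 ± √271 is irrational), and any factorization into two quadratics over Q would force √(81029) ∈ Q (pairing opposite roots) or √299, √271 ∈ Q (other pairings), all impossible. Hence [Q(γ):Q] = 4 = [Q(√299, √271):Q], so Q(γ) = Q(√299, √271).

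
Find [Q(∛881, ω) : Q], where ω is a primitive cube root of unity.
[Q(∛881, ω) : Q] = 6

[Q(∛881):Q] = 3 (min poly x^3 - 881, irreducible since 881 is not a perfect cube). [Q(ω):Q] = 2 (min poly x^2 + x + 1). Since Q(∛881) ⊂ R and ω ∉ R, we have ω ∉ Q(∛881), so x^2 + x + 1 remains irreducible over Q(∛881) and [Q(∛881, ω) : Q(∛881)] = 2. By the tower law, [Q(∛881, ω) : Q] = 3 · 2 = 6. (In fact Q(∛881, ω) is the splitting field of x^3 - 881 over Q.)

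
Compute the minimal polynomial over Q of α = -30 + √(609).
m_α(x) = x^2 + 60x + 291

From α + 30 = √(609), squaring gives (α + 30)^2 = 609, i.e. α^2 + 60α + 900 = 609, so α^2 + 60α + 291 = 0. The discriminant of x^2 + 60x + 291 is (60)^2 - 4·(291) = 3600 - 1164 = 2436, and 4·(609) is not a perfect square in Q since 609 is squarefree and ≠ 1. Hence x^2 + 60x + 291 is irreducible over Q and is the minimal polynomial of α.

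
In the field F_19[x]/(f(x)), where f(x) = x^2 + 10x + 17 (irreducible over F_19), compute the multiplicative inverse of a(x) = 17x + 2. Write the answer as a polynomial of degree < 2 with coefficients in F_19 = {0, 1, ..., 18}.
a(x)^(-1) ≡ 18x + 8 (mod f(x))

Since f is irreducible over F_19, F_19[x]/(f) is a field and a(x) ≠ 0 has an inverse. Apply the extended Euclidean algorithm to f(x) and a(x) in F_19[x]: f(x) = (9x + 4)·a(x) + (9). The last nonzero remainder is the constant 9 = gcd(f, a) in F_19. Back-substituting through the division chain expresses 9 = s(x)·a(x) + t(x)·f(x) with s(x) ≡ 10x + 15 (mod f), so (10x + 15)·a(x) ≡ 9 (mod f). Multiplying by 9^(-1) ≡ 17 in F_19 gives a(x)^(-1) ≡ 17·(10x + 15) ≡ 18x + 8 (mod f). Check: (17x + 2)·(18x + 8) = 2x^2 + x + 16 ≡ 1 (mod x^2 + 10x + 17).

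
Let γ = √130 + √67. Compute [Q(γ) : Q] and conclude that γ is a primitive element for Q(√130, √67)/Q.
[Q(γ) : Q] = 4 (equivalently, Q(γ) = Q(√130, √67))

Obviously Q(γ) ⊆ Q(√130, √67), and [Q(√130, √67):Q] = 4 (since 130, 67 are distinct squarefree integers > 1 with 8710 not a perfect square). To show equality we compute the minimal polynomial of γ. From γ = √130 + √67: γ^2 = 130 + 2√(8710) + 67 = 197 + 2√(8710), so γ^2 - 197 = 2√(8710); squaring, (γ^2 - 197)^2 = 4·8710, i.e. γ^4 - 394γ^2 + 38809 - 34840 = 0, i.e. γ^4 - 394γ^2 + 3969 = 0. So γ is a root of x^4 - 394x^2 + 3969. This polynomial is irreducible over Q: it has no rational root (each ±√130 ± √67 is irrational), and any factorization into two quadratics over Q would force √(8710) ∈ Q (pairing opposite roots) or √130, √67 ∈ Q (other pairings), all impossible. Hence [Q(γ):Q] = 4 = [Q(√130, √67):Q], so Q(γ) = Q(√130, √67).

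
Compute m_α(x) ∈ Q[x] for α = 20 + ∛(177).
m_α(x) = x^3 - 60x^2 + 1200x - 8177

Set β = α - 20 = ∛(177), so β^3 = 177. Then (α - 20)^3 - 177 = 0, i.e. α is a root of g(x) = (x - 20)^3 - 177 = x^3 - 60x^2 + 1200x - 8177. Since g(x) = h(x - 20) where h(x) = x^3 - 177, and h is irreducible over Q (because 177 is not a perfect cube, so h has no rational root, and a monic cubic with no rational root is irreducible), g is also irreducible (irreducibility is preserved under the substitution x → x - 20). Hence m_α(x) = x^3 - 60x^2 + 1200x - 8177.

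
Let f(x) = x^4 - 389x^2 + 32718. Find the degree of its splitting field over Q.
[K : Q] = 4

Solving the quadratic in x^2: x^2 = (389 ± √(389^2 - 4·32718))/2 = (389 ± √20449)/2 = (389 ± 143)/2, giving x^2 = 266 or x^2 = 123. So f(x) = (x^2 - 266)(x^2 - 123) and the roots of f are ±√266, ±√123. Hence the splitting field is K = Q(√266, √123). Since 266 and 123 are distinct squarefree integers > 1, their product 32718 is not a perfect square, so √123 ∉ Q(√266). By the tower law [K:Q] = [Q(√266,√123):Q(√266)] · [Q(√266):Q] = 2 · 2 = 4.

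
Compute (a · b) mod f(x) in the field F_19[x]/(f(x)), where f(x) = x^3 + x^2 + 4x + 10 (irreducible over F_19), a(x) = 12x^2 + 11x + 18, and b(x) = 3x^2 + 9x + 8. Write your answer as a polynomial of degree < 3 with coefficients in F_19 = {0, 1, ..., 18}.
a · b ≡ 2x + 6 (mod f(x))

Multiply in F_19[x]: a(x)·b(x) = (12x^2 + 11x + 18)·(3x^2 + 9x + 8) = 17x^4 + 8x^3 + 2x^2 + 3x + 11. This has degree ≥ 3, so divide by f(x) over F_19: 17x^4 + 8x^3 + 2x^2 + 3x + 11 = (17x + 10)·(x^3 + x^2 + 4x + 10) + (2x + 6). Hence a·b ≡ 2x + 6 (mod f). (F_19[x]/(f) is a field with 19^3 = 6859 elements since f is irreducible of degree 3.)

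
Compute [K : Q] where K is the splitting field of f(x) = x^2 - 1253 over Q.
[K : Q] = 2

f(x) = x^2 - 1253 factors as (x - √1253)(x + √1253). The splitting field is K = Q(√1253). Since 1253 is squarefree and > 1, it is not a perfect square, so x^2 - 1253 is irreducible over Q and [Q(√1253) : Q] = 2. Hence [K : Q] = 2.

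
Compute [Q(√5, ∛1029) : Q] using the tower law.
[Q(√5, ∛1029) : Q] = 6

Let L = Q(√5, ∛1029). Since Q(√5) ⊂ L and [Q(√5):Q] = 2, the tower law gives 2 | [L:Q]. Likewise Q(∛1029) ⊂ L with [Q(∛1029):Q] = 3 (because 1029 is not a perfect cube), so 3 | [L:Q]. As gcd(2,3) = 1, [L:Q] is divisible by 6. Conversely L is generated over Q by √5 and ∛1029, so [L:Q] ≤ 2·3 = 6. Therefore [Q(√5, ∛1029) : Q] = 6.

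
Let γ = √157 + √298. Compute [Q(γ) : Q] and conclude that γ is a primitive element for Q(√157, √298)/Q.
[Q(γ) : Q] = 4 (equivalently, Q(γ) = Q(√157, √298))

Obviously Q(γ) ⊆ Q(√157, √298), and [Q(√157, √298):Q] = 4 (since 157, 298 are distinct squarefree integers > 1 with 46786 not a perfect square). To show equality we compute the minimal polynomial of γ. From γ = √157 + √298: γ^2 = 157 + 2√(46786) + 298 = 455 + 2√(46786), so γ^2 - 455 = 2√(46786); squaring, (γ^2 - 455)^2 = 4·46786, i.e. γ^4 - 910γ^2 + 207025 - 187144 = 0, i.e. γ^4 - 910γ^2 + 19881 = 0. So γ is a root of x^4 - 910x^2 + 19881. This polynomial is irreducible over Q: it has no rational root (each ±√157 ± √298 is irrational), and any factorization into two quadratics over Q would force √(46786) ∈ Q (pairing opposite roots) or √157, √298 ∈ Q (other pairings), all impossible. Hence [Q(γ):Q] = 4 = [Q(√157, √298):Q], so Q(γ) = Q(√157, √298).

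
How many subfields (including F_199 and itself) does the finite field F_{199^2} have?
F_{199^2} has 2 subfields

The subfields of F_{p^n} are exactly the fields F_{p^d} for d | n (each is the fixed field of the unique index-d subgroup of Gal(F_{p^n}/F_p) ≅ Z/nZ). The divisors of n = 2 are {1, 2}, giving 2 subfields: F_{199^1}, F_{199^2}.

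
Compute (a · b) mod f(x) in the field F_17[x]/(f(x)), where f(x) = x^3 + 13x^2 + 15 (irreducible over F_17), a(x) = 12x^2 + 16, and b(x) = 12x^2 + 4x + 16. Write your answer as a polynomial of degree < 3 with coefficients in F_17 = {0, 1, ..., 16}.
a · b ≡ 7x^2 + 12x + 8 (mod f(x))

Multiply in F_17[x]: a(x)·b(x) = (12x^2 + 16)·(12x^2 + 4x + 16) = 8x^4 + 14x^3 + 10x^2 + 13x + 1. This has degree ≥ 3, so divide by f(x) over F_17: 8x^4 + 14x^3 + 10x^2 + 13x + 1 = (8x + 12)·(x^3 + 13x^2 + 15) + (7x^2 + 12x + 8). Hence a·b ≡ 7x^2 + 12x + 8 (mod f). (F_17[x]/(f) is a field with 17^3 = 4913 elements since f is irreducible of degree 3.)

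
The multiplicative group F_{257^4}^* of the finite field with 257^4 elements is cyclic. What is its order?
|F_{257^4}^*| = 4362470400

F_{257^4} has 257^4 = 4362470401 elements; its multiplicative group consists of all nonzero elements, so |F_{257^4}^*| = 4362470401 - 1 = 4362470400. (It is cyclic since any finite subgroup of the multiplicative group of a field is cyclic.)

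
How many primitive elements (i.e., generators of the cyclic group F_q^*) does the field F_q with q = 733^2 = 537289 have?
There are φ(537288) = 175680 primitive elements

F_q^* is cyclic of order q - 1 = 537288. A cyclic group of order m has exactly φ(m) generators. Here m = 537288 = 2^3 · 3 · 61 · 367, so the number of primitive elements is φ(537288) = 175680.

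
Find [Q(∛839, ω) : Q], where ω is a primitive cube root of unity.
[Q(∛839, ω) : Q] = 6

[Q(∛839):Q] = 3 (min poly x^3 - 839, irreducible since 839 is not a perfect cube). [Q(ω):Q] = 2 (min poly x^2 + x + 1). Since Q(∛839) ⊂ R and ω ∉ R, we have ω ∉ Q(∛839), so x^2 + x + 1 remains irreducible over Q(∛839) and [Q(∛839, ω) : Q(∛839)] = 2. By the tower law, [Q(∛839, ω) : Q] = 3 · 2 = 6. (In fact Q(∛839, ω) is the splitting field of x^3 - 839 over Q.)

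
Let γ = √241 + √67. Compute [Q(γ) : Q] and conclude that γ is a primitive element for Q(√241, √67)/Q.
[Q(γ) : Q] = 4 (equivalently, Q(γ) = Q(√241, √67))

Obviously Q(γ) ⊆ Q(√241, √67), and [Q(√241, √67):Q] = 4 (since 241, 67 are distinct squarefree integers > 1 with 16147 not a perfect square). To show equality we compute the minimal polynomial of γ. From γ = √241 + √67: γ^2 = 241 + 2√(16147) + 67 = 308 + 2√(16147), so γ^2 - 308 = 2√(16147); squaring, (γ^2 - 308)^2 = 4·16147, i.e. γ^4 - 616γ^2 + 94864 - 64588 = 0, i.e. γ^4 - 616γ^2 + 30276 = 0. So γ is a root of x^4 - 616x^2 + 30276. This polynomial is irreducible over Q: it has no rational root (each ±√241 ± √67 is irrational), and any factorization into two quadratics over Q would force √(16147) ∈ Q (pairing opposite roots) or √241, √67 ∈ Q (other pairings), all impossible. Hence [Q(γ):Q] = 4 = [Q(√241, √67):Q], so Q(γ) = Q(√241, √67).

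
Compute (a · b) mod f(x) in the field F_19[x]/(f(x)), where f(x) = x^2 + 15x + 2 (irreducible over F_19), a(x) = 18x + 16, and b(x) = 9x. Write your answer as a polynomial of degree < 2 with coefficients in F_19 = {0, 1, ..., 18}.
a · b ≡ 13x + 18 (mod f(x))

Multiply in F_19[x]: a(x)·b(x) = (18x + 16)·(9x) = 10x^2 + 11x. This has degree ≥ 2, so divide by f(x) over F_19: 10x^2 + 11x = (10)·(x^2 + 15x + 2) + (13x + 18). Hence a·b ≡ 13x + 18 (mod f). (F_19[x]/(f) is a field with 19^2 = 361 elements since f is irreducible of degree 2.)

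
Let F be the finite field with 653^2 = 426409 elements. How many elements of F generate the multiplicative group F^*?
There are φ(426408) = 139968 primitive elements

F_q^* is cyclic of order q - 1 = 426408. A cyclic group of order m has exactly φ(m) generators. Here m = 426408 = 2^3 · 3 · 109 · 163, so the number of primitive elements is φ(426408) = 139968.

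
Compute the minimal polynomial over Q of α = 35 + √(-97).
m_α(x) = x^2 - 70x + 1322

From α - 35 = √(-97), squaring gives (α - 35)^2 = -97, i.e. α^2 - 70α + 1225 = -97, so α^2 - 70α + 1322 = 0. The discriminant of x^2 - 70x + 1322 is (-70)^2 - 4·(1322) = 4900 - 5288 = -388, and 4·(-97) is not a perfect square in Q since -97 is squarefree and ≠ 1. Hence x^2 - 70x + 1322 is irreducible over Q and is the minimal polynomial of α.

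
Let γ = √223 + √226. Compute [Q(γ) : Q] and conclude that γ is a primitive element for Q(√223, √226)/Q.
[Q(γ) : Q] = 4 (equivalently, Q(γ) = Q(√223, √226))

Obviously Q(γ) ⊆ Q(√223, √226), and [Q(√223, √226):Q] = 4 (since 223, 226 are distinct squarefree integers > 1 with 50398 not a perfect square). To show equality we compute the minimal polynomial of γ. From γ = √223 + √226: γ^2 = 223 + 2√(50398) + 226 = 449 + 2√(50398), so γ^2 - 449 = 2√(50398); squaring, (γ^2 - 449)^2 = 4·50398, i.e. γ^4 - 898γ^2 + 201601 - 201592 = 0, i.e. γ^4 - 898γ^2 + 9 = 0. So γ is a root of x^4 - 898x^2 + 9. This polynomial is irreducible over Q: it has no rational root (each ±√223 ± √226 is irrational), and any factorization into two quadratics over Q would force √(50398) ∈ Q (pairing opposite roots) or √223, √226 ∈ Q (other pairings), all impossible. Hence [Q(γ):Q] = 4 = [Q(√223, √226):Q], so Q(γ) = Q(√223, √226).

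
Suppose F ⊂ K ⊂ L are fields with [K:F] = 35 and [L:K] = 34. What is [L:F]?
[L:F] = 1190

The tower law says that for any tower of field extensions F ⊂ K ⊂ L with finite degrees, [L:F] = [L:K] · [K:F]. Here this gives [L:F] = 34 · 35 = 1190.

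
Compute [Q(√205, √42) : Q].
[Q(√205, √42) : Q] = 4

[Q(√205):Q] = 2 (min poly x^2 - 205, irreducible since 205 is squarefree > 1). For the top step, suppose √42 ∈ Q(√205), say √42 = c + d√205 with c, d ∈ Q. Squaring: 42 = c^2 + 205d^2 + 2cd√205. Since √205 ∉ Q this forces 2cd = 0. If d = 0 then √42 = c ∈ Q, contradicting 42 squarefree > 1. If c = 0 then 42 = 205d^2, so 205·42 = (205d)^2 is a perfect square in Q — but 205·42 = 8610 is not a perfect square (since 205 and 42 are distinct squarefree integers). Contradiction. Hence √42 ∉ Q(√205), so x^2 - 42 stays irreducible over Q(√205) and [Q(√205, √42) : Q(√205)] = 2. By the tower law, [Q(√205, √42) : Q] = 2 · 2 = 4.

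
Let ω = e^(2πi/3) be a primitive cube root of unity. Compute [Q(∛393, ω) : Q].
[Q(∛393, ω) : Q] = 6

[Q(∛393):Q] = 3 (min poly x^3 - 393, irreducible since 393 is not a perfect cube). [Q(ω):Q] = 2 (min poly x^2 + x + 1). Since Q(∛393) ⊂ R and ω ∉ R, we have ω ∉ Q(∛393), so x^2 + x + 1 remains irreducible over Q(∛393) and [Q(∛393, ω) : Q(∛393)] = 2. By the tower law, [Q(∛393, ω) : Q] = 3 · 2 = 6. (In fact Q(∛393, ω) is the splitting field of x^3 - 393 over Q.)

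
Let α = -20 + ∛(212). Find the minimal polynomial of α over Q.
m_α(x) = x^3 + 60x^2 + 1200x + 7788

Set β = α + 20 = ∛(212), so β^3 = 212. Then (α + 20)^3 - 212 = 0, i.e. α is a root of g(x) = (x + 20)^3 - 212 = x^3 + 60x^2 + 1200x + 7788. Since g(x) = h(x + 20) where h(x) = x^3 - 212, and h is irreducible over Q (because 212 is not a perfect cube, so h has no rational root, and a monic cubic with no rational root is irreducible), g is also irreducible (irreducibility is preserved under the substitution x → x + 20). Hence m_α(x) = x^3 + 60x^2 + 1200x + 7788.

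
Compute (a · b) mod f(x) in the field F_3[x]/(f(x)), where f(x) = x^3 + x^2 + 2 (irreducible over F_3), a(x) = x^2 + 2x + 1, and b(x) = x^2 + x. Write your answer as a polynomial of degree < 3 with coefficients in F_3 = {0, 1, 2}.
a · b ≡ x^2 + 2x + 2 (mod f(x))

Multiply in F_3[x]: a(x)·b(x) = (x^2 + 2x + 1)·(x^2 + x) = x^4 + x. This has degree ≥ 3, so divide by f(x) over F_3: x^4 + x = (x + 2)·(x^3 + x^2 + 2) + (x^2 + 2x + 2). Hence a·b ≡ x^2 + 2x + 2 (mod f). (F_3[x]/(f) is a field with 3^3 = 27 elements since f is irreducible of degree 3.)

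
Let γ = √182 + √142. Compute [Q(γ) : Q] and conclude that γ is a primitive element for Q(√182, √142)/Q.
[Q(γ) : Q] = 4 (equivalently, Q(γ) = Q(√182, √142))

Obviously Q(γ) ⊆ Q(√182, √142), and [Q(√182, √142):Q] = 4 (since 182, 142 are distinct squarefree integers > 1 with 25844 not a perfect square). To show equality we compute the minimal polynomial of γ. From γ = √182 + √142: γ^2 = 182 + 2√(25844) + 142 = 324 + 2√(25844), so γ^2 - 324 = 2√(25844); squaring, (γ^2 - 324)^2 = 4·25844, i.e. γ^4 - 648γ^2 + 104976 - 103376 = 0, i.e. γ^4 - 648γ^2 + 1600 = 0. So γ is a root of x^4 - 648x^2 + 1600. This polynomial is irreducible over Q: it has no rational root (each ±√182 ± √142 is irrational), and any factorization into two quadratics over Q would force √(25844) ∈ Q (pairing opposite roots) or √182, √142 ∈ Q (other pairings), all impossible. Hence [Q(γ):Q] = 4 = [Q(√182, √142):Q], so Q(γ) = Q(√182, √142).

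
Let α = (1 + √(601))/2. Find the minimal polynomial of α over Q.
m_α(x) = x^2 - x - 150

From 2α - 1 = √(601), squaring gives (2α - 1)^2 = 601, i.e. 4α^2 - 4α + 1 = 601, so α^2 - α + (1 - 601)/4 = 0. Since 601 ≡ 1 (mod 4), (1 - 601)/4 = -150 ∈ Z. The polynomial x^2 - x - 150 has discriminant 1 - 4·(-150) = 601, which is not a perfect square in Q (d = 601 is squarefree and ≠ 1), so x^2 - x - 150 is irreducible over Q. It is the minimal polynomial of α.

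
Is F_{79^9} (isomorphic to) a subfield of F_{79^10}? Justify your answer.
No: F_{79^9} is not a subfield of F_{79^10}

F_{p^m} embeds in F_{p^n} iff m | n. Here 9 ∤ 10 (since 10 = 1·9 + 1 with remainder 1 ≠ 0), so F_{79^9} is not a subfield of F_{79^10}. Equivalently: if it were, the tower law would give 9 = [F_{79^9}:F_79] dividing [F_{79^10}:F_79] = 10, contradiction.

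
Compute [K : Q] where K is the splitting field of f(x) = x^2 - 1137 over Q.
[K : Q] = 2

f(x) = x^2 - 1137 factors as (x - √1137)(x + √1137). The splitting field is K = Q(√1137). Since 1137 is squarefree and > 1, it is not a perfect square, so x^2 - 1137 is irreducible over Q and [Q(√1137) : Q] = 2. Hence [K : Q] = 2.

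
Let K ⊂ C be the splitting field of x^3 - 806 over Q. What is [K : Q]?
[K : Q] = 6

The roots of x^3 - 806 are ∛806, ω∛806, ω^2∛806 where ω = e^(2πi/3) is a primitive cube root of unity, so K = Q(∛806, ω). Now [Q(∛806):Q] = 3 (since 806 is not a perfect cube, x^3 - 806 is irreducible) and [Q(ω):Q] = 2. Both 2 and 3 divide [K:Q], and [K:Q] ≤ 3·2 = 6, so [K:Q] = 6. (Equivalently: Q(∛806) ⊂ R but ω ∉ R, so [K : Q(∛806)] = 2.)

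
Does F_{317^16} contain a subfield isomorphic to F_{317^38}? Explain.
No: F_{317^38} is not a subfield of F_{317^16}

F_{p^m} embeds in F_{p^n} iff m | n. Here 38 ∤ 16 (since 16 = 0·38 + 16 with remainder 16 ≠ 0), so F_{317^38} is not a subfield of F_{317^16}. Equivalently: if it were, the tower law would give 38 = [F_{317^38}:F_317] dividing [F_{317^16}:F_317] = 16, contradiction.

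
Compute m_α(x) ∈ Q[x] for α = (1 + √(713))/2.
m_α(x) = x^2 - x - 178

From 2α - 1 = √(713), squaring gives (2α - 1)^2 = 713, i.e. 4α^2 - 4α + 1 = 713, so α^2 - α + (1 - 713)/4 = 0. Since 713 ≡ 1 (mod 4), (1 - 713)/4 = -178 ∈ Z. The polynomial x^2 - x - 178 has discriminant 1 - 4·(-178) = 713, which is not a perfect square in Q (d = 713 is squarefree and ≠ 1), so x^2 - x - 178 is irreducible over Q. It is the minimal polynomial of α.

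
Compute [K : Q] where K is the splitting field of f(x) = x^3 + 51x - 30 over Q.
[K : Q] = 6

By the rational root test, any rational root of the monic integer polynomial f(x) = x^3 + 51x - 30 must be an integer dividing the constant term -30, i.e. one of ±{1, 2, 3, 5, 6, 10, 15, 30}. Evaluating: f(1) = 22, f(-1) = -82, f(2) = 80, f(-2) = -140, f(3) = 150, f(-3) = -210, f(5) = 350, f(-5) = -410, f(6) = 492, f(-6) = -552, f(10) = 1480, f(-10) = -1540, f(15) = 4110, f(-15) = -4170, f(30) = 28500, f(-30) = -28560; none is 0, so f has no rational root and is therefore irreducible over Q (a cubic with no linear factor over a field is irreducible). For an irreducible cubic, the Galois group is A_3 or S_3 according as the discriminant disc(f) = -4a^3 - 27b^2 = -4·(51)^3 - 27·(-30)^2 = -554904 is or is not a square in Q. Here disc(f) = -554904 is not a perfect square in Q, so the Galois group of f over Q is not contained in A_3 and must be all of S_3. The splitting field has degree |S_3| = 6 over Q, so [K : Q] = 6.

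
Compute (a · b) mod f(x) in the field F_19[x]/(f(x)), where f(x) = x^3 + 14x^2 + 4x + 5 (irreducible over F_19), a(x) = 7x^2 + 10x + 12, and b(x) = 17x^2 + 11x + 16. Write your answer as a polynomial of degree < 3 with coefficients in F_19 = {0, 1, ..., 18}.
a · b ≡ 18x^2 + 15x + 10 (mod f(x))

Multiply in F_19[x]: a(x)·b(x) = (7x^2 + 10x + 12)·(17x^2 + 11x + 16) = 5x^4 + 8x^2 + 7x + 2. This has degree ≥ 3, so divide by f(x) over F_19: 5x^4 + 8x^2 + 7x + 2 = (5x + 6)·(x^3 + 14x^2 + 4x + 5) + (18x^2 + 15x + 10). Hence a·b ≡ 18x^2 + 15x + 10 (mod f). (F_19[x]/(f) is a field with 19^3 = 6859 elements since f is irreducible of degree 3.)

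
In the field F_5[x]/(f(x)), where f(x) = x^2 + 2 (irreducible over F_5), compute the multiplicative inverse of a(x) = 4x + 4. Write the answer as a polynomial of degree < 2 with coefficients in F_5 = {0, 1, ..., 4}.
a(x)^(-1) ≡ 2x + 3 (mod f(x))

Since f is irreducible over F_5, F_5[x]/(f) is a field and a(x) ≠ 0 has an inverse. Apply the extended Euclidean algorithm to f(x) and a(x) in F_5[x]: f(x) = (4x + 1)·a(x) + (3). The last nonzero remainder is the constant 3 = gcd(f, a) in F_5. Back-substituting through the division chain expresses 3 = s(x)·a(x) + t(x)·f(x) with s(x) ≡ x + 4 (mod f), so (x + 4)·a(x) ≡ 3 (mod f). Multiplying by 3^(-1) ≡ 2 in F_5 gives a(x)^(-1) ≡ 2·(x + 4) ≡ 2x + 3 (mod f). Check: (4x + 4)·(2x + 3) = 3x^2 + 2 ≡ 1 (mod x^2 + 2).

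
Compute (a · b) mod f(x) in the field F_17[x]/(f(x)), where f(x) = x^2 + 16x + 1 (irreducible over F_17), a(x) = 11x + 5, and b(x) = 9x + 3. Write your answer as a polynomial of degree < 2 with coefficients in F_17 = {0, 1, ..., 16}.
a · b ≡ 7x + 1 (mod f(x))

Multiply in F_17[x]: a(x)·b(x) = (11x + 5)·(9x + 3) = 14x^2 + 10x + 15. This has degree ≥ 2, so divide by f(x) over F_17: 14x^2 + 10x + 15 = (14)·(x^2 + 16x + 1) + (7x + 1). Hence a·b ≡ 7x + 1 (mod f). (F_17[x]/(f) is a field with 17^2 = 289 elements since f is irreducible of degree 2.)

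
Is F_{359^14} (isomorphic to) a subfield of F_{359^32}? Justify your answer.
No: F_{359^14} is not a subfield of F_{359^32}

F_{p^m} embeds in F_{p^n} iff m | n. Here 14 ∤ 32 (since 32 = 2·14 + 4 with remainder 4 ≠ 0), so F_{359^14} is not a subfield of F_{359^32}. Equivalently: if it were, the tower law would give 14 = [F_{359^14}:F_359] dividing [F_{359^32}:F_359] = 32, contradiction.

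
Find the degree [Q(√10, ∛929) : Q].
[Q(√10, ∛929) : Q] = 6

Let L = Q(√10, ∛929). Since Q(√10) ⊂ L and [Q(√10):Q] = 2, the tower law gives 2 | [L:Q]. Likewise Q(∛929) ⊂ L with [Q(∛929):Q] = 3 (because 929 is not a perfect cube), so 3 | [L:Q]. As gcd(2,3) = 1, [L:Q] is divisible by 6. Conversely L is generated over Q by √10 and ∛929, so [L:Q] ≤ 2·3 = 6. Therefore [Q(√10, ∛929) : Q] = 6.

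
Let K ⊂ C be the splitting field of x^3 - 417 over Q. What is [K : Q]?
[K : Q] = 6

The roots of x^3 - 417 are ∛417, ω∛417, ω^2∛417 where ω = e^(2πi/3) is a primitive cube root of unity, so K = Q(∛417, ω). Now [Q(∛417):Q] = 3 (since 417 is not a perfect cube, x^3 - 417 is irreducible) and [Q(ω):Q] = 2. Both 2 and 3 divide [K:Q], and [K:Q] ≤ 3·2 = 6, so [K:Q] = 6. (Equivalently: Q(∛417) ⊂ R but ω ∉ R, so [K : Q(∛417)] = 2.)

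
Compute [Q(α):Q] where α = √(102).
[Q(α):Q] = 2

[Q(α):Q] equals the degree of the minimal polynomial of α. Here α^2 = 102 and x^2 - 102 is irreducible (d = 102 is squarefree, ≠ 1, hence not a square), so deg(m_α) = 2. Thus [Q(α):Q] = 2.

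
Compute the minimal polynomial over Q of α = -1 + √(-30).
m_α(x) = x^2 + 2x + 31

From α + 1 = √(-30), squaring gives (α + 1)^2 = -30, i.e. α^2 + 2α + 1 = -30, so α^2 + 2α + 31 = 0. The discriminant of x^2 + 2x + 31 is (2)^2 - 4·(31) = 4 - 124 = -120, and 4·(-30) is not a perfect square in Q since -30 is squarefree and ≠ 1. Hence x^2 + 2x + 31 is irreducible over Q and is the minimal polynomial of α.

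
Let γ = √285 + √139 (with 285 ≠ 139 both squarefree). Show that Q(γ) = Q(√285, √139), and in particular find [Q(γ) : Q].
[Q(γ) : Q] = 4 (equivalently, Q(γ) = Q(√285, √139))

Obviously Q(γ) ⊆ Q(√285, √139), and [Q(√285, √139):Q] = 4 (since 285, 139 are distinct squarefree integers > 1 with 39615 not a perfect square). To show equality we compute the minimal polynomial of γ. From γ = √285 + √139: γ^2 = 285 + 2√(39615) + 139 = 424 + 2√(39615), so γ^2 - 424 = 2√(39615); squaring, (γ^2 - 424)^2 = 4·39615, i.e. γ^4 - 848γ^2 + 179776 - 158460 = 0, i.e. γ^4 - 848γ^2 + 21316 = 0. So γ is a root of x^4 - 848x^2 + 21316. This polynomial is irreducible over Q: it has no rational root (each ±√285 ± √139 is irrational), and any factorization into two quadratics over Q would force √(39615) ∈ Q (pairing opposite roots) or √285, √139 ∈ Q (other pairings), all impossible. Hence [Q(γ):Q] = 4 = [Q(√285, √139):Q], so Q(γ) = Q(√285, √139).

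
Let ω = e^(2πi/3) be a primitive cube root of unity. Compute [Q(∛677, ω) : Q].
[Q(∛677, ω) : Q] = 6

[Q(∛677):Q] = 3 (min poly x^3 - 677, irreducible since 677 is not a perfect cube). [Q(ω):Q] = 2 (min poly x^2 + x + 1). Since Q(∛677) ⊂ R and ω ∉ R, we have ω ∉ Q(∛677), so x^2 + x + 1 remains irreducible over Q(∛677) and [Q(∛677, ω) : Q(∛677)] = 2. By the tower law, [Q(∛677, ω) : Q] = 3 · 2 = 6. (In fact Q(∛677, ω) is the splitting field of x^3 - 677 over Q.)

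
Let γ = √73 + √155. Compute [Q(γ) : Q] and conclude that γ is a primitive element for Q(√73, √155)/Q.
[Q(γ) : Q] = 4 (equivalently, Q(γ) = Q(√73, √155))

Obviously Q(γ) ⊆ Q(√73, √155), and [Q(√73, √155):Q] = 4 (since 73, 155 are distinct squarefree integers > 1 with 11315 not a perfect square). To show equality we compute the minimal polynomial of γ. From γ = √73 + √155: γ^2 = 73 + 2√(11315) + 155 = 228 + 2√(11315), so γ^2 - 228 = 2√(11315); squaring, (γ^2 - 228)^2 = 4·11315, i.e. γ^4 - 456γ^2 + 51984 - 45260 = 0, i.e. γ^4 - 456γ^2 + 6724 = 0. So γ is a root of x^4 - 456x^2 + 6724. This polynomial is irreducible over Q: it has no rational root (each ±√73 ± √155 is irrational), and any factorization into two quadratics over Q would force √(11315) ∈ Q (pairing opposite roots) or √73, √155 ∈ Q (other pairings), all impossible. Hence [Q(γ):Q] = 4 = [Q(√73, √155):Q], so Q(γ) = Q(√73, √155).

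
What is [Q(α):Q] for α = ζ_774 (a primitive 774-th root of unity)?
[Q(α):Q] = 252

The minimal polynomial of ζ_774 over Q is the 774-th cyclotomic polynomial Φ_774(x), which is irreducible over Q and has degree φ(774) = 252. Hence [Q(α):Q] = φ(774) = 252.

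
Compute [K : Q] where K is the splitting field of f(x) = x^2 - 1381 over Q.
[K : Q] = 2

f(x) = x^2 - 1381 factors as (x - √1381)(x + √1381). The splitting field is K = Q(√1381). Since 1381 is squarefree and > 1, it is not a perfect square, so x^2 - 1381 is irreducible over Q and [Q(√1381) : Q] = 2. Hence [K : Q] = 2.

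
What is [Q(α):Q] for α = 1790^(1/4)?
[Q(α):Q] = 4

α is a root of x^4 - 1790. By Eisenstein's criterion at the prime p = 2 (which divides the constant term 1790 but p^2 = 4 does not, since 1790 is squarefree), x^4 - 1790 is irreducible over Q. Hence [Q(α):Q] = 4.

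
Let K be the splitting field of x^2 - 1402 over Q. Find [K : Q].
[K : Q] = 2

f(x) = x^2 - 1402 factors as (x - √1402)(x + √1402). The splitting field is K = Q(√1402). Since 1402 is squarefree and > 1, it is not a perfect square, so x^2 - 1402 is irreducible over Q and [Q(√1402) : Q] = 2. Hence [K : Q] = 2.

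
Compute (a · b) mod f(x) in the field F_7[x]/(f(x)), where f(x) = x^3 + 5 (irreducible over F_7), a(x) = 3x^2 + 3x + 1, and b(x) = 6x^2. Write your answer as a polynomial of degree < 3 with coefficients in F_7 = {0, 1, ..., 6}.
a · b ≡ 6x^2 + x + 1 (mod f(x))

Multiply in F_7[x]: a(x)·b(x) = (3x^2 + 3x + 1)·(6x^2) = 4x^4 + 4x^3 + 6x^2. This has degree ≥ 3, so divide by f(x) over F_7: 4x^4 + 4x^3 + 6x^2 = (4x + 4)·(x^3 + 5) + (6x^2 + x + 1). Hence a·b ≡ 6x^2 + x + 1 (mod f). (F_7[x]/(f) is a field with 7^3 = 343 elements since f is irreducible of degree 3.)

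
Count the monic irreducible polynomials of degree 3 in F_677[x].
There are 103429352 monic irreducible polynomials of degree 3 over F_677

Each element of F_{677^3} that lies in no proper subfield is a root of exactly one monic irreducible of degree 3 over F_677, and each such polynomial has 3 distinct roots in F_{677^3}. By Möbius inversion the count is N_677(3) = (1/3) Σ_{d|3} μ(3/d) · 677^d = (1/3)(μ(3)·677^1 + μ(1)·677^3) = 310288056/3 = 103429352.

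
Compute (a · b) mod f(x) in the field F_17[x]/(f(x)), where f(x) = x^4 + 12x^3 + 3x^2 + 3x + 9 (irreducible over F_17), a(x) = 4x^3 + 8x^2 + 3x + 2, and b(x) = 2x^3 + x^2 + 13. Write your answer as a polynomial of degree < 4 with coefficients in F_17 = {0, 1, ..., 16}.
a · b ≡ 13x^3 + 4x^2 + 6x (mod f(x))

Multiply in F_17[x]: a(x)·b(x) = (4x^3 + 8x^2 + 3x + 2)·(2x^3 + x^2 + 13) = 8x^6 + 3x^5 + 14x^4 + 8x^3 + 4x^2 + 5x + 9. This has degree ≥ 4, so divide by f(x) over F_17: 8x^6 + 3x^5 + 14x^4 + 8x^3 + 4x^2 + 5x + 9 = (8x^2 + 9x + 1)·(x^4 + 12x^3 + 3x^2 + 3x + 9) + (13x^3 + 4x^2 + 6x). Hence a·b ≡ 13x^3 + 4x^2 + 6x (mod f). (F_17[x]/(f) is a field with 17^4 = 83521 elements since f is irreducible of degree 4.)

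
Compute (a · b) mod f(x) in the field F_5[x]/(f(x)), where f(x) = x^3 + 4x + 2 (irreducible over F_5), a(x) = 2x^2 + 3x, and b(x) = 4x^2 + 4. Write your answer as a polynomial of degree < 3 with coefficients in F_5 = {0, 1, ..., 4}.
a · b ≡ x^2 + 3x + 1 (mod f(x))

Multiply in F_5[x]: a(x)·b(x) = (2x^2 + 3x)·(4x^2 + 4) = 3x^4 + 2x^3 + 3x^2 + 2x. This has degree ≥ 3, so divide by f(x) over F_5: 3x^4 + 2x^3 + 3x^2 + 2x = (3x + 2)·(x^3 + 4x + 2) + (x^2 + 3x + 1). Hence a·b ≡ x^2 + 3x + 1 (mod f). (F_5[x]/(f) is a field with 5^3 = 125 elements since f is irreducible of degree 3.)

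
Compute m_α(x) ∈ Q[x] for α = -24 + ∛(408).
m_α(x) = x^3 + 72x^2 + 1728x + 13416

Set β = α + 24 = ∛(408), so β^3 = 408. Then (α + 24)^3 - 408 = 0, i.e. α is a root of g(x) = (x + 24)^3 - 408 = x^3 + 72x^2 + 1728x + 13416. Since g(x) = h(x + 24) where h(x) = x^3 - 408, and h is irreducible over Q (because 408 is not a perfect cube, so h has no rational root, and a monic cubic with no rational root is irreducible), g is also irreducible (irreducibility is preserved under the substitution x → x + 24). Hence m_α(x) = x^3 + 72x^2 + 1728x + 13416.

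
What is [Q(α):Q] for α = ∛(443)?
[Q(α):Q] = 3

The minimal polynomial of α is x^3 - 443, irreducible over Q since 443 is not a perfect cube (so x^3 - 443 has no rational root). Hence [Q(α):Q] = deg(m_α) = 3.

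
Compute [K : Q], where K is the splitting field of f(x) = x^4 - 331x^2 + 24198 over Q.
[K : Q] = 4

Solving the quadratic in x^2: x^2 = (331 ± √(331^2 - 4·24198))/2 = (331 ± √12769)/2 = (331 ± 113)/2, giving x^2 = 109 or x^2 = 222. So f(x) = (x^2 - 109)(x^2 - 222) and the roots of f are ±√109, ±√222. Hence the splitting field is K = Q(√109, √222). Since 109 and 222 are distinct squarefree integers > 1, their product 24198 is not a perfect square, so √222 ∉ Q(√109). By the tower law [K:Q] = [Q(√109,√222):Q(√109)] · [Q(√109):Q] = 2 · 2 = 4.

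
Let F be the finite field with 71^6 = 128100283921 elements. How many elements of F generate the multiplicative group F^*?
There are φ(128100283920) = 29256671232 primitive elements

F_q^* is cyclic of order q - 1 = 128100283920. A cyclic group of order m has exactly φ(m) generators. Here m = 128100283920 = 2^4 · 3^3 · 5 · 7 · 1657 · 5113, so the number of primitive elements is φ(128100283920) = 29256671232.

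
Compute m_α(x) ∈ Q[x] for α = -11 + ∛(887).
m_α(x) = x^3 + 33x^2 + 363x + 444

Set β = α + 11 = ∛(887), so β^3 = 887. Then (α + 11)^3 - 887 = 0, i.e. α is a root of g(x) = (x + 11)^3 - 887 = x^3 + 33x^2 + 363x + 444. Since g(x) = h(x + 11) where h(x) = x^3 - 887, and h is irreducible over Q (because 887 is not a perfect cube, so h has no rational root, and a monic cubic with no rational root is irreducible), g is also irreducible (irreducibility is preserved under the substitution x → x + 11). Hence m_α(x) = x^3 + 33x^2 + 363x + 444.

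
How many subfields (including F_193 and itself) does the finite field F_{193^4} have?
F_{193^4} has 3 subfields

The subfields of F_{p^n} are exactly the fields F_{p^d} for d | n (each is the fixed field of the unique index-d subgroup of Gal(F_{p^n}/F_p) ≅ Z/nZ). The divisors of n = 4 are {1, 2, 4}, giving 3 subfields: F_{193^1}, F_{193^2}, F_{193^4}.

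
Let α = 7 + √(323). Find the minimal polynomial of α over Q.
m_α(x) = x^2 - 14x - 274

From α - 7 = √(323), squaring gives (α - 7)^2 = 323, i.e. α^2 - 14α + 49 = 323, so α^2 - 14α - 274 = 0. The discriminant of x^2 - 14x - 274 is (-14)^2 - 4·(-274) = 196 + 1096 = 1292, and 4·(323) is not a perfect square in Q since 323 is squarefree and ≠ 1. Hence x^2 - 14x - 274 is irreducible over Q and is the minimal polynomial of α.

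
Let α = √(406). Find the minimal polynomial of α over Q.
m_α(x) = x^2 - 406

α satisfies α^2 - 406 = 0, so x^2 - 406 annihilates α. Since d = 406 is squarefree and ≠ 1, it is not a perfect square in Q, so x^2 - 406 has no rational root and is therefore irreducible over Q (a degree-2 polynomial over a field is irreducible iff it has no root). Hence m_α(x) = x^2 - 406.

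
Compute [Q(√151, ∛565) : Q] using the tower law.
[Q(√151, ∛565) : Q] = 6

Let L = Q(√151, ∛565). Since Q(√151) ⊂ L and [Q(√151):Q] = 2, the tower law gives 2 | [L:Q]. Likewise Q(∛565) ⊂ L with [Q(∛565):Q] = 3 (because 565 is not a perfect cube), so 3 | [L:Q]. As gcd(2,3) = 1, [L:Q] is divisible by 6. Conversely L is generated over Q by √151 and ∛565, so [L:Q] ≤ 2·3 = 6. Therefore [Q(√151, ∛565) : Q] = 6.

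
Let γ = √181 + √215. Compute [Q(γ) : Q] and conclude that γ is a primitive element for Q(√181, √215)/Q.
[Q(γ) : Q] = 4 (equivalently, Q(γ) = Q(√181, √215))

Obviously Q(γ) ⊆ Q(√181, √215), and [Q(√181, √215):Q] = 4 (since 181, 215 are distinct squarefree integers > 1 with 38915 not a perfect square). To show equality we compute the minimal polynomial of γ. From γ = √181 + √215: γ^2 = 181 + 2√(38915) + 215 = 396 + 2√(38915), so γ^2 - 396 = 2√(38915); squaring, (γ^2 - 396)^2 = 4·38915, i.e. γ^4 - 792γ^2 + 156816 - 155660 = 0, i.e. γ^4 - 792γ^2 + 1156 = 0. So γ is a root of x^4 - 792x^2 + 1156. This polynomial is irreducible over Q: it has no rational root (each ±√181 ± √215 is irrational), and any factorization into two quadratics over Q would force √(38915) ∈ Q (pairing opposite roots) or √181, √215 ∈ Q (other pairings), all impossible. Hence [Q(γ):Q] = 4 = [Q(√181, √215):Q], so Q(γ) = Q(√181, √215).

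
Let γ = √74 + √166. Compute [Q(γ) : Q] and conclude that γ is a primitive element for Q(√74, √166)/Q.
[Q(γ) : Q] = 4 (equivalently, Q(γ) = Q(√74, √166))

Obviously Q(γ) ⊆ Q(√74, √166), and [Q(√74, √166):Q] = 4 (since 74, 166 are distinct squarefree integers > 1 with 12284 not a perfect square). To show equality we compute the minimal polynomial of γ. From γ = √74 + √166: γ^2 = 74 + 2√(12284) + 166 = 240 + 2√(12284), so γ^2 - 240 = 2√(12284); squaring, (γ^2 - 240)^2 = 4·12284, i.e. γ^4 - 480γ^2 + 57600 - 49136 = 0, i.e. γ^4 - 480γ^2 + 8464 = 0. So γ is a root of x^4 - 480x^2 + 8464. This polynomial is irreducible over Q: it has no rational root (each ±√74 ± √166 is irrational), and any factorization into two quadratics over Q would force √(12284) ∈ Q (pairing opposite roots) or √74, √166 ∈ Q (other pairings), all impossible. Hence [Q(γ):Q] = 4 = [Q(√74, √166):Q], so Q(γ) = Q(√74, √166).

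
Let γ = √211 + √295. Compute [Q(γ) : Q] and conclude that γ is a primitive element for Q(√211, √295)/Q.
[Q(γ) : Q] = 4 (equivalently, Q(γ) = Q(√211, √295))

Obviously Q(γ) ⊆ Q(√211, √295), and [Q(√211, √295):Q] = 4 (since 211, 295 are distinct squarefree integers > 1 with 62245 not a perfect square). To show equality we compute the minimal polynomial of γ. From γ = √211 + √295: γ^2 = 211 + 2√(62245) + 295 = 506 + 2√(62245), so γ^2 - 506 = 2√(62245); squaring, (γ^2 - 506)^2 = 4·62245, i.e. γ^4 - 1012γ^2 + 256036 - 248980 = 0, i.e. γ^4 - 1012γ^2 + 7056 = 0. So γ is a root of x^4 - 1012x^2 + 7056. This polynomial is irreducible over Q: it has no rational root (each ±√211 ± √295 is irrational), and any factorization into two quadratics over Q would force √(62245) ∈ Q (pairing opposite roots) or √211, √295 ∈ Q (other pairings), all impossible. Hence [Q(γ):Q] = 4 = [Q(√211, √295):Q], so Q(γ) = Q(√211, √295).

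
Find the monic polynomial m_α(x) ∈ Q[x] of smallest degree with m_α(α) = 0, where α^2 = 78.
m_α(x) = x^2 - 78

α satisfies α^2 - 78 = 0, so x^2 - 78 annihilates α. Since d = 78 is squarefree and ≠ 1, it is not a perfect square in Q, so x^2 - 78 has no rational root and is therefore irreducible over Q (a degree-2 polynomial over a field is irreducible iff it has no root). Hence m_α(x) = x^2 - 78.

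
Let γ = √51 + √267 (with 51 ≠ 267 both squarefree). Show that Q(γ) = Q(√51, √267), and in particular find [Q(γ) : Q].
[Q(γ) : Q] = 4 (equivalently, Q(γ) = Q(√51, √267))

Obviously Q(γ) ⊆ Q(√51, √267), and [Q(√51, √267):Q] = 4 (since 51, 267 are distinct squarefree integers > 1 with 13617 not a perfect square). To show equality we compute the minimal polynomial of γ. From γ = √51 + √267: γ^2 = 51 + 2√(13617) + 267 = 318 + 2√(13617), so γ^2 - 318 = 2√(13617); squaring, (γ^2 - 318)^2 = 4·13617, i.e. γ^4 - 636γ^2 + 101124 - 54468 = 0, i.e. γ^4 - 636γ^2 + 46656 = 0. So γ is a root of x^4 - 636x^2 + 46656. This polynomial is irreducible over Q: it has no rational root (each ±√51 ± √267 is irrational), and any factorization into two quadratics over Q would force √(13617) ∈ Q (pairing opposite roots) or √51, √267 ∈ Q (other pairings), all impossible. Hence [Q(γ):Q] = 4 = [Q(√51, √267):Q], so Q(γ) = Q(√51, √267).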